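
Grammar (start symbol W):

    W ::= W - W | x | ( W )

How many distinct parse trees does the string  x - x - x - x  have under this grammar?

Parse trees for x - x - x - x:
  [W [W x] - [W [W x] - [W [W x] - [W x]]]]
  [W [W x] - [W [W [W x] - [W x]] - [W x]]]
  [W [W [W x] - [W x]] - [W [W x] - [W x]]]
  [W [W [W x] - [W [W x] - [W x]]] - [W x]]
  [W [W [W [W x] - [W x]] - [W x]] - [W x]]

5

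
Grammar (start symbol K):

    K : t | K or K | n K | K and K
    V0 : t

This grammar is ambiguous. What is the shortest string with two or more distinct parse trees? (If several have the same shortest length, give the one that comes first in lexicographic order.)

n t and t

length 1: no string has ≥2 trees
length 2: no string has ≥2 trees
length 3: no string has ≥2 trees
length 4: n t and t has 2 parse trees

Two derivations of n t and t:
  K ⇒ n K ⇒ n K and K ⇒ n t and K ⇒ n t and t
  K ⇒ K and K ⇒ n K and K ⇒ n t and K ⇒ n t and t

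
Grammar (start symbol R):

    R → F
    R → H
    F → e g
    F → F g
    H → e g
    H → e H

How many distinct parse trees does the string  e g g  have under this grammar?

1

Parse trees for e g g:
  [R [F [F e g] g]]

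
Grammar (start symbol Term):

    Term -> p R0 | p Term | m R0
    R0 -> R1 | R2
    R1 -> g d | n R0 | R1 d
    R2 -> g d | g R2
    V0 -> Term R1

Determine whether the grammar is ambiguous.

Witness: m g d

Derivation 1: Term ⇒ m R0 ⇒ m R1 ⇒ m g d
Derivation 2: Term ⇒ m R0 ⇒ m R2 ⇒ m g d

Two distinct leftmost derivations for the same string.

Ambiguous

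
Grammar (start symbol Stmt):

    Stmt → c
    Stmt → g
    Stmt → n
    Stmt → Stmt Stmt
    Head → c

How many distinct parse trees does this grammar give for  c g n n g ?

Parse trees for c g n n g (showing first 6 of 14):
  [Stmt [Stmt c] [Stmt [Stmt g] [Stmt [Stmt n] [Stmt [Stmt n] [Stmt g]]]]]
  [Stmt [Stmt c] [Stmt [Stmt g] [Stmt [Stmt [Stmt n] [Stmt n]] [Stmt g]]]]
  [Stmt [Stmt c] [Stmt [Stmt [Stmt g] [Stmt n]] [Stmt [Stmt n] [Stmt g]]]]
  [Stmt [Stmt c] [Stmt [Stmt [Stmt g] [Stmt [Stmt n] [Stmt n]]] [Stmt g]]]
  [Stmt [Stmt c] [Stmt [Stmt [Stmt [Stmt g] [Stmt n]] [Stmt n]] [Stmt g]]]
  [Stmt [Stmt [Stmt c] [Stmt g]] [Stmt [Stmt n] [Stmt [Stmt n] [Stmt g]]]]

14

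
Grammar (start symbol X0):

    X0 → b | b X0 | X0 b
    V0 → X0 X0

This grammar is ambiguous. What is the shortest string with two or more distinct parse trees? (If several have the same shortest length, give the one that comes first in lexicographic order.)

length 1: no string has ≥2 trees
length 2: b b has 2 parse trees

Two derivations of b b:
  X0 ⇒ b X0 ⇒ b b
  X0 ⇒ X0 b ⇒ b b

b b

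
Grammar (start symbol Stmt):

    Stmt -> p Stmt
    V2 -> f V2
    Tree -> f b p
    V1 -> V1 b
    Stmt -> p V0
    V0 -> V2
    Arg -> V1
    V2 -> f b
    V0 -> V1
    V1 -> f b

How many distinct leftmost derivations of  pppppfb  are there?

Parse trees for pppppfb:
  [Stmt p [Stmt p [Stmt p [Stmt p [Stmt p [V0 [V2 f b]]]]]]]
  [Stmt p [Stmt p [Stmt p [Stmt p [Stmt p [V0 [V1 f b]]]]]]]

2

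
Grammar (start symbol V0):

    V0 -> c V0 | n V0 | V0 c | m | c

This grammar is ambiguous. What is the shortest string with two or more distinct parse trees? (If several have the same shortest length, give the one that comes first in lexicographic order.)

c c

length 1: no string has ≥2 trees
length 2: c c has 2 parse trees

Two derivations of c c:
  V0 ⇒ c V0 ⇒ c c
  V0 ⇒ V0 c ⇒ c c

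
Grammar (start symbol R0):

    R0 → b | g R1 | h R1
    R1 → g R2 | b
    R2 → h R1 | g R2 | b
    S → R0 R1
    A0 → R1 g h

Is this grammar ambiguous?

(S, A0 are unreachable from R0, so their rules don't affect L(R0).) The reachable rules are right-linear with at most one rule per (nonterminal, next-terminal) pair. Each input token forces the next rule, so parsing is deterministic.

Unambiguous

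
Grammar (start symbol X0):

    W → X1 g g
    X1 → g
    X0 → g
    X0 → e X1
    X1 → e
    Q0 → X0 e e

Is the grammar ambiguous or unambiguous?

(Q0, W are unreachable from X0, so their rules don't affect L(X0).) The reachable rules are right-linear with at most one rule per (nonterminal, next-terminal) pair. Each input token forces the next rule, so parsing is deterministic.

Unambiguous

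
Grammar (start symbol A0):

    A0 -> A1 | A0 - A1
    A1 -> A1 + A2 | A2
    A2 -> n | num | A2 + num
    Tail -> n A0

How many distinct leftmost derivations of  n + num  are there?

Parse trees for n + num:
  [A0 [A1 [A1 [A2 n]] + [A2 num]]]
  [A0 [A1 [A2 [A2 n] + num]]]

2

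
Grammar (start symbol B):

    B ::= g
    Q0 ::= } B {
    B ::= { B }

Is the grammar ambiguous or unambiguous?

Unambiguous

(Q0 is unreachable from B, so its rules don't affect L(B).) L(B) is { openⁿ atom closeⁿ : n ≥ 0 }. The bracket depth fixes n, and the derivation is forced at every step.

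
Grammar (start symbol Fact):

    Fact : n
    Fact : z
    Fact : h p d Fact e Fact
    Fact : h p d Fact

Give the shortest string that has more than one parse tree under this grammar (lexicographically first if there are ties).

length 1: no string has ≥2 trees
length 4: no string has ≥2 trees
length 6: no string has ≥2 trees
length 7: no string has ≥2 trees
length 9: h p d h p d n e n has 2 parse trees

Two derivations of h p d h p d n e n:
  Fact ⇒ h p d Fact e Fact ⇒ h p d h p d Fact e Fact ⇒ h p d h p d n e Fact ⇒ h p d h p d n e n
  Fact ⇒ h p d Fact ⇒ h p d h p d Fact e Fact ⇒ h p d h p d n e Fact ⇒ h p d h p d n e n

h p d h p d n e n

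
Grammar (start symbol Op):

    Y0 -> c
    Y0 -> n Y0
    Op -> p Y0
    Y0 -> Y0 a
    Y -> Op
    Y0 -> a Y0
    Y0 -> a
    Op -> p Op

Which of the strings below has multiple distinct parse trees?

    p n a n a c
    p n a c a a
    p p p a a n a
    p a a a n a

p n a c a a

p n a n a c: 1 tree
p n a c a a: 6 trees
p p p a a n a: 1 tree
p a a a n a: 1 tree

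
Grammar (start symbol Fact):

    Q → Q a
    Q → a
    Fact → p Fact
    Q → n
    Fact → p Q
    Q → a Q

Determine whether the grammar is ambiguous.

Ambiguous

Witness: p a a

Derivation 1: Fact ⇒ p Q ⇒ p Q a ⇒ p a a
Derivation 2: Fact ⇒ p Q ⇒ p a Q ⇒ p a a

Two distinct leftmost derivations for the same string.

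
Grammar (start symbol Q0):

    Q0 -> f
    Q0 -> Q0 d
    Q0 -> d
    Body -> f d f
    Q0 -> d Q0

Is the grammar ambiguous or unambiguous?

Witness: d d

Derivation 1: Q0 ⇒ Q0 d ⇒ d d
Derivation 2: Q0 ⇒ d Q0 ⇒ d d

Two distinct leftmost derivations for the same string.

Ambiguous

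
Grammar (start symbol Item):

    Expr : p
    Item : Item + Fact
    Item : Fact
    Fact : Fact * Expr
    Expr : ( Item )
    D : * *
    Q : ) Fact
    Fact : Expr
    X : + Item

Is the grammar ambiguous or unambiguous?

Unambiguous

Only Item, Fact, Expr are reachable from Item; ignoring the rest: This is a standard precedence ladder (Item over Fact over Expr), with each level left-recursive on its own operator ('+' at Item, '*' at Fact). That structure is LR(1), hence unambiguous.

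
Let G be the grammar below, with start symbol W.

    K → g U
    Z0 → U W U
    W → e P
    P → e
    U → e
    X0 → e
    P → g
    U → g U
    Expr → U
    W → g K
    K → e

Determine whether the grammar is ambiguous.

Unambiguous

Only W, K, U, P are reachable from W; ignoring the rest: The reachable rules are right-linear with at most one rule per (nonterminal, next-terminal) pair. Each input token forces the next rule, so parsing is deterministic.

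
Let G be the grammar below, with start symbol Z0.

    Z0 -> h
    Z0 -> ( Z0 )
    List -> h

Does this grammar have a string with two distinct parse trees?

(List is unreachable from Z0, so its rules don't affect L(Z0).) Each string is a nest of matched brackets around a single atom. An opening bracket forces the recursive rule; an atom forces the base rule.

Unambiguous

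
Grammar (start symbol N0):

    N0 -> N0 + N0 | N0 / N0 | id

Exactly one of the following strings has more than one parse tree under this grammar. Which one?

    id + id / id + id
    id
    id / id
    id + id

id + id / id + id: 5 trees
id: 1 tree
id / id: 1 tree
id + id: 1 tree

id + id / id + id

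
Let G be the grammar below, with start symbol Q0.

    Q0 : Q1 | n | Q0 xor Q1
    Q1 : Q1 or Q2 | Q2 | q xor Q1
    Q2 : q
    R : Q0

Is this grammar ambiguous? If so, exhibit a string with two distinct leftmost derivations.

Ambiguous

Witness: q xor q

Derivation 1: Q0 ⇒ Q1 ⇒ q xor Q1 ⇒ q xor Q2 ⇒ q xor q
Derivation 2: Q0 ⇒ Q0 xor Q1 ⇒ Q1 xor Q1 ⇒ Q2 xor Q1 ⇒ q xor Q1 ⇒ q xor Q2 ⇒ q xor q

Two distinct leftmost derivations for the same string.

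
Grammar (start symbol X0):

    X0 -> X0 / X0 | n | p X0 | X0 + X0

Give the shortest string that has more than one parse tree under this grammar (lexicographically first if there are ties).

p n + n

length 1: no string has ≥2 trees
length 2: no string has ≥2 trees
length 3: no string has ≥2 trees
length 4: p n + n has 2 parse trees

Two derivations of p n + n:
  X0 ⇒ p X0 ⇒ p X0 + X0 ⇒ p n + X0 ⇒ p n + n
  X0 ⇒ X0 + X0 ⇒ p X0 + X0 ⇒ p n + X0 ⇒ p n + n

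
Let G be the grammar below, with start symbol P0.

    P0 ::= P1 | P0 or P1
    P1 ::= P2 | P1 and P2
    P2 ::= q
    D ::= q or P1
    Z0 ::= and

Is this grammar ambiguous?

Only P0, P1, P2 are reachable from P0; ignoring the rest: P0 → P0 or P1 | P1  ;  P1 → P1 and P2 | P2  — a left-associative chain with P2 at the bottom. Each string factors uniquely by precedence.

Unambiguous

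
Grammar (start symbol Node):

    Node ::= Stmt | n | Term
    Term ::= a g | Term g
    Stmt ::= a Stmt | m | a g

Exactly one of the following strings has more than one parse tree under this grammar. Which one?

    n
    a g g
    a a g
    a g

a g

n: 1 tree
a g g: 1 tree
a a g: 1 tree
a g: 2 trees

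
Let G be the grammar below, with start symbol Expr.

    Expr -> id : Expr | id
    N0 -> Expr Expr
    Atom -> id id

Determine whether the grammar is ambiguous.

(N0, Atom are unreachable from Expr, so their rules don't affect L(Expr).) The reachable grammar is A → atom sep A | atom. Each atom is followed by either the separator (recurse) or end-of-string (stop) — no choice point.

Unambiguous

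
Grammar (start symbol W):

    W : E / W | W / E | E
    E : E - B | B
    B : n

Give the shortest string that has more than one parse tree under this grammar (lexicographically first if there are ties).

n / n

length 1: no string has ≥2 trees
length 3: n / n has 2 parse trees

Two derivations of n / n:
  W ⇒ E / W ⇒ B / W ⇒ n / W ⇒ n / E ⇒ n / B ⇒ n / n
  W ⇒ W / E ⇒ E / E ⇒ B / E ⇒ n / E ⇒ n / B ⇒ n / n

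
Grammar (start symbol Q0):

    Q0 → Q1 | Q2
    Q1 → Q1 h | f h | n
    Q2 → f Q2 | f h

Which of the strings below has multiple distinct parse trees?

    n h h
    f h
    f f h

f h

n h h: 1 tree
f h: 2 trees
f f h: 1 tree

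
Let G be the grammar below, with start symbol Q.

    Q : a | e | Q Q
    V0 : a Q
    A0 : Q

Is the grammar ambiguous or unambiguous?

Ambiguous

Witness: a a a

Derivation 1: Q ⇒ Q Q ⇒ a Q ⇒ a Q Q ⇒ a a Q ⇒ a a a
Derivation 2: Q ⇒ Q Q ⇒ Q Q Q ⇒ a Q Q ⇒ a a Q ⇒ a a a

Two distinct leftmost derivations for the same string.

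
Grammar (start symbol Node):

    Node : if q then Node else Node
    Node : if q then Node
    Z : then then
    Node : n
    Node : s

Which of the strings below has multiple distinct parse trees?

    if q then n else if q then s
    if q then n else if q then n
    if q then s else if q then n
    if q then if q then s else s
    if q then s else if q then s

if q then n else if q then s: 1 tree
if q then n else if q then n: 1 tree
if q then s else if q then n: 1 tree
if q then if q then s else s: 2 trees
if q then s else if q then s: 1 tree

if q then if q then s else s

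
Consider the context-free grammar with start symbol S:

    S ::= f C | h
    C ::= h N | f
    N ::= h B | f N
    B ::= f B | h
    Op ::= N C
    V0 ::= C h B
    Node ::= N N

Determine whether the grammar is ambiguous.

Only S, C, N, B are reachable from S; ignoring the rest: The reachable rules are right-linear with at most one rule per (nonterminal, next-terminal) pair. Each input token forces the next rule, so parsing is deterministic.

Unambiguous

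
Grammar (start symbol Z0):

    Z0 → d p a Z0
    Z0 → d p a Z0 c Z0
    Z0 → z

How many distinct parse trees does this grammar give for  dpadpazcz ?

Parse trees for dpadpazcz:
  [Z0 d p a [Z0 d p a [Z0 z] c [Z0 z]]]
  [Z0 d p a [Z0 d p a [Z0 z]] c [Z0 z]]

2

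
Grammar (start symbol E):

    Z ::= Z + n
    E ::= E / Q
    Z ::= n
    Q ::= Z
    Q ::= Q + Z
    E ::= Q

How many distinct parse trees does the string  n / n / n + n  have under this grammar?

Parse trees for n / n / n + n:
  [E [E [E [Q [Z n]]] / [Q [Z n]]] / [Q [Z [Z n] + n]]]
  [E [E [E [Q [Z n]]] / [Q [Z n]]] / [Q [Q [Z n]] + [Z n]]]

2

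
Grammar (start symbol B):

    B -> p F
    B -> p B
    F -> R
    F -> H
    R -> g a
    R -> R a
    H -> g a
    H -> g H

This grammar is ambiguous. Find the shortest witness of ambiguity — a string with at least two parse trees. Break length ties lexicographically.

p g a

length 3: p g a has 2 parse trees

Two derivations of p g a:
  B ⇒ p F ⇒ p R ⇒ p g a
  B ⇒ p F ⇒ p H ⇒ p g a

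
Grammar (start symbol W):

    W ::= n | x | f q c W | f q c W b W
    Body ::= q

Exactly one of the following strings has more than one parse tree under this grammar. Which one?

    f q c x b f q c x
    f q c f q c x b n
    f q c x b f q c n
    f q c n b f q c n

f q c x b f q c x: 1 tree
f q c f q c x b n: 2 trees
f q c x b f q c n: 1 tree
f q c n b f q c n: 1 tree

f q c f q c x b n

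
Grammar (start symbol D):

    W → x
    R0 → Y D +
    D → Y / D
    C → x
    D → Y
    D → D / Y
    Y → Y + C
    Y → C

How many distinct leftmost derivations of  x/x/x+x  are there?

Parse trees for x/x/x+x:
  [D [Y [C x]] / [D [Y [C x]] / [D [Y [Y [C x]] + [C x]]]]]
  [D [Y [C x]] / [D [D [Y [C x]]] / [Y [Y [C x]] + [C x]]]]
  [D [D [Y [C x]] / [D [Y [C x]]]] / [Y [Y [C x]] + [C x]]]
  [D [D [D [Y [C x]]] / [Y [C x]]] / [Y [Y [C x]] + [C x]]]

4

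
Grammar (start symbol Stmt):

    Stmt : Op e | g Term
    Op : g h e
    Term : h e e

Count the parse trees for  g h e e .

Parse trees for g h e e:
  [Stmt [Op g h e] e]
  [Stmt g [Term h e e]]

2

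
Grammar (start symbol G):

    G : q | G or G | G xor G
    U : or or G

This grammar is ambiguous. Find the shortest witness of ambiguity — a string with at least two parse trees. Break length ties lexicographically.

q or q or q

length 1: no string has ≥2 trees
length 3: no string has ≥2 trees
length 5: q or q or q has 2 parse trees

Two derivations of q or q or q:
  G ⇒ G or G ⇒ q or G ⇒ q or G or G ⇒ q or q or G ⇒ q or q or q
  G ⇒ G or G ⇒ G or G or G ⇒ q or G or G ⇒ q or q or G ⇒ q or q or q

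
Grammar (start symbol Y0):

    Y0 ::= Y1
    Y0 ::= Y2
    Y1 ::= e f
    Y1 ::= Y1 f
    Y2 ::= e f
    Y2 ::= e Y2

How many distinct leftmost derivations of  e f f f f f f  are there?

Parse trees for e f f f f f f:
  [Y0 [Y1 [Y1 [Y1 [Y1 [Y1 [Y1 e f] f] f] f] f] f]]

1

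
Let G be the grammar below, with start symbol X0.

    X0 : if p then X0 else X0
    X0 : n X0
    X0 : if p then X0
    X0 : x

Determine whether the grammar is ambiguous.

Witness: if p then if p then x else x

Derivation 1: X0 ⇒ if p then X0 else X0 ⇒ if p then if p then X0 else X0 ⇒ if p then if p then x else X0 ⇒ if p then if p then x else x
Derivation 2: X0 ⇒ if p then X0 ⇒ if p then if p then X0 else X0 ⇒ if p then if p then x else X0 ⇒ if p then if p then x else x

Two distinct leftmost derivations for the same string.

Ambiguous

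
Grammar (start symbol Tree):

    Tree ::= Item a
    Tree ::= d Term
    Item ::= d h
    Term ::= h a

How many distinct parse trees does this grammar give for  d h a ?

2

Parse trees for d h a:
  [Tree [Item d h] a]
  [Tree d [Term h a]]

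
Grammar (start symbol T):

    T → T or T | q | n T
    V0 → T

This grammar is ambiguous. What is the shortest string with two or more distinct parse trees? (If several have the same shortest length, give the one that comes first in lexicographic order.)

n q or q

length 1: no string has ≥2 trees
length 2: no string has ≥2 trees
length 3: no string has ≥2 trees
length 4: n q or q has 2 parse trees

Two derivations of n q or q:
  T ⇒ T or T ⇒ n T or T ⇒ n q or T ⇒ n q or q
  T ⇒ n T ⇒ n T or T ⇒ n q or T ⇒ n q or q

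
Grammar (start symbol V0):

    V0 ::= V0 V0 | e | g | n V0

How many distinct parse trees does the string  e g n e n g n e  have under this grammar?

Parse trees for e g n e n g n e (showing first 6 of 30):
  [V0 [V0 e] [V0 [V0 g] [V0 [V0 n [V0 e]] [V0 [V0 n [V0 g]] [V0 n [V0 e]]]]]]
  [V0 [V0 e] [V0 [V0 g] [V0 [V0 n [V0 e]] [V0 n [V0 [V0 g] [V0 n [V0 e]]]]]]]
  [V0 [V0 e] [V0 [V0 g] [V0 [V0 [V0 n [V0 e]] [V0 n [V0 g]]] [V0 n [V0 e]]]]]
  [V0 [V0 e] [V0 [V0 g] [V0 [V0 n [V0 [V0 e] [V0 n [V0 g]]]] [V0 n [V0 e]]]]]
  [V0 [V0 e] [V0 [V0 g] [V0 n [V0 [V0 e] [V0 [V0 n [V0 g]] [V0 n [V0 e]]]]]]]
  [V0 [V0 e] [V0 [V0 g] [V0 n [V0 [V0 e] [V0 n [V0 [V0 g] [V0 n [V0 e]]]]]]]]

30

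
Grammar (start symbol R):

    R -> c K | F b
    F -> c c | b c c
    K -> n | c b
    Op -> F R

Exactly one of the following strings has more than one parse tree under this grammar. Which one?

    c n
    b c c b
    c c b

c c b

c n: 1 tree
b c c b: 1 tree
c c b: 2 trees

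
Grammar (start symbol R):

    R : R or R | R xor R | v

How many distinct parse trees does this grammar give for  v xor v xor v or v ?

Parse trees for v xor v xor v or v:
  [R [R [R v] xor [R [R v] xor [R v]]] or [R v]]
  [R [R [R [R v] xor [R v]] xor [R v]] or [R v]]
  [R [R v] xor [R [R [R v] xor [R v]] or [R v]]]
  [R [R v] xor [R [R v] xor [R [R v] or [R v]]]]
  [R [R [R v] xor [R v]] xor [R [R v] or [R v]]]

5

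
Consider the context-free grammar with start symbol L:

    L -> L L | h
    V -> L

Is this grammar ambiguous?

Ambiguous

Witness: h h h

Derivation 1: L ⇒ L L ⇒ L L L ⇒ h L L ⇒ h h L ⇒ h h h
Derivation 2: L ⇒ L L ⇒ h L ⇒ h L L ⇒ h h L ⇒ h h h

Two distinct leftmost derivations for the same string.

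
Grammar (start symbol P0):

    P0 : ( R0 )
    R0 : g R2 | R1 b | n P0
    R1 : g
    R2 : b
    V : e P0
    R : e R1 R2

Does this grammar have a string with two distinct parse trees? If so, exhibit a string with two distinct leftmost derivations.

Ambiguous

Witness: ( g b )

Derivation 1: P0 ⇒ ( R0 ) ⇒ ( g R2 ) ⇒ ( g b )
Derivation 2: P0 ⇒ ( R0 ) ⇒ ( R1 b ) ⇒ ( g b )

Two distinct leftmost derivations for the same string.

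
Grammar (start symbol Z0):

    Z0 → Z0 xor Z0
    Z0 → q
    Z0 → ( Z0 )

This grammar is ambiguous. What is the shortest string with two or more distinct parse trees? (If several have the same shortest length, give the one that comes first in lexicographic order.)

q xor q xor q

length 1: no string has ≥2 trees
length 3: no string has ≥2 trees
length 5: q xor q xor q has 2 parse trees

Two derivations of q xor q xor q:
  Z0 ⇒ Z0 xor Z0 ⇒ Z0 xor Z0 xor Z0 ⇒ q xor Z0 xor Z0 ⇒ q xor q xor Z0 ⇒ q xor q xor q
  Z0 ⇒ Z0 xor Z0 ⇒ q xor Z0 ⇒ q xor Z0 xor Z0 ⇒ q xor q xor Z0 ⇒ q xor q xor q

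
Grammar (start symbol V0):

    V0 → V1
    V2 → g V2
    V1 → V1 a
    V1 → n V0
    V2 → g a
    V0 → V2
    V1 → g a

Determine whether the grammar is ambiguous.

Witness: g a

Derivation 1: V0 ⇒ V1 ⇒ g a
Derivation 2: V0 ⇒ V2 ⇒ g a

Two distinct leftmost derivations for the same string.

Ambiguous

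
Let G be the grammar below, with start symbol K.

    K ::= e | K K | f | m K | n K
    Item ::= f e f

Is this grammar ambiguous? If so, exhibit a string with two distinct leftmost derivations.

Ambiguous

Witness: e e e

Derivation 1: K ⇒ K K ⇒ e K ⇒ e K K ⇒ e e K ⇒ e e e
Derivation 2: K ⇒ K K ⇒ K K K ⇒ e K K ⇒ e e K ⇒ e e e

Two distinct leftmost derivations for the same string.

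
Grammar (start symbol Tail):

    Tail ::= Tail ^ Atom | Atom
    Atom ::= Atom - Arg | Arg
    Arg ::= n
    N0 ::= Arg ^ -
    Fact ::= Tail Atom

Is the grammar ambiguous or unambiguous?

Unambiguous

(N0, Fact are unreachable from Tail, so their rules don't affect L(Tail).) This is a standard precedence ladder (Tail over Atom over Arg), with each level left-recursive on its own operator ('^' at Tail, '-' at Atom). That structure is LR(1), hence unambiguous.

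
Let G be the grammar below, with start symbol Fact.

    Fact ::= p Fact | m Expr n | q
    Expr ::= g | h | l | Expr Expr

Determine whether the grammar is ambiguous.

Ambiguous

Witness: m g g g n

Derivation 1: Fact ⇒ m Expr n ⇒ m Expr Expr n ⇒ m g Expr n ⇒ m g Expr Expr n ⇒ m g g Expr n ⇒ m g g g n
Derivation 2: Fact ⇒ m Expr n ⇒ m Expr Expr n ⇒ m Expr Expr Expr n ⇒ m g Expr Expr n ⇒ m g g Expr n ⇒ m g g g n

Two distinct leftmost derivations for the same string.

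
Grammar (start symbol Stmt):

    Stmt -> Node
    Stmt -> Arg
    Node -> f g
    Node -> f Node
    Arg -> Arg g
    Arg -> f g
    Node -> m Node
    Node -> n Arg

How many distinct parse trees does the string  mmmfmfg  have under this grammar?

Parse trees for mmmfmfg:
  [Stmt [Node m [Node m [Node m [Node f [Node m [Node f g]]]]]]]

1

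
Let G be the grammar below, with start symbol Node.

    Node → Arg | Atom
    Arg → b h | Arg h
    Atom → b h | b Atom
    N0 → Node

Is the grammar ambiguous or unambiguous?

Ambiguous

Witness: b h

Derivation 1: Node ⇒ Arg ⇒ b h
Derivation 2: Node ⇒ Atom ⇒ b h

Two distinct leftmost derivations for the same string.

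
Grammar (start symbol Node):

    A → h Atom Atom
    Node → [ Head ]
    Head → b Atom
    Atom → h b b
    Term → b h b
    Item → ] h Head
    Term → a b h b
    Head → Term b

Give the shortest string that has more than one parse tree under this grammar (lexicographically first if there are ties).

length 6: [ b h b b ] has 2 parse trees

Two derivations of [ b h b b ]:
  Node ⇒ [ Head ] ⇒ [ b Atom ] ⇒ [ b h b b ]
  Node ⇒ [ Head ] ⇒ [ Term b ] ⇒ [ b h b b ]

[ b h b b ]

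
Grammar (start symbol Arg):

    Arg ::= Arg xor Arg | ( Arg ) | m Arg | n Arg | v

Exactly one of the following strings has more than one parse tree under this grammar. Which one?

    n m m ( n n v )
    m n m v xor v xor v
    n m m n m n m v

n m m ( n n v ): 1 tree
m n m v xor v xor v: 14 trees
n m m n m n m v: 1 tree

m n m v xor v xor v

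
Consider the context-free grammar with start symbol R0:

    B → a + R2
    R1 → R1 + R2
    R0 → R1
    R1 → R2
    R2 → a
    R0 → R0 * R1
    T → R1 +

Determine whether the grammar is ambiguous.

(T, B are unreachable from R0, so their rules don't affect L(R0).) This is a standard precedence ladder (R0 over R1 over R2), with each level left-recursive on its own operator ('*' at R0, '+' at R1). That structure is LR(1), hence unambiguous.

Unambiguous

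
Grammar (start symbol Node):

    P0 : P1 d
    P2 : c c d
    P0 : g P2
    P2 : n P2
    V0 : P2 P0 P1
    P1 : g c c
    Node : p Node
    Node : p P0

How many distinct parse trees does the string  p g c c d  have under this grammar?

Parse trees for p g c c d:
  [Node p [P0 [P1 g c c] d]]
  [Node p [P0 g [P2 c c d]]]

2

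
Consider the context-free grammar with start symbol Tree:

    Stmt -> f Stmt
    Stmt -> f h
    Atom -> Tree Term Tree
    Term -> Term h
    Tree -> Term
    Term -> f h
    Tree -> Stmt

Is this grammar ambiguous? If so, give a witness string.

Ambiguous

Witness: f h

Derivation 1: Tree ⇒ Term ⇒ f h
Derivation 2: Tree ⇒ Stmt ⇒ f h

Two distinct leftmost derivations for the same string.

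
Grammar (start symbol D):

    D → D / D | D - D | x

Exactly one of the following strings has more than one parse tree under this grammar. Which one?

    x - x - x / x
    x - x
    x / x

x - x - x / x

x - x - x / x: 5 trees
x - x: 1 tree
x / x: 1 tree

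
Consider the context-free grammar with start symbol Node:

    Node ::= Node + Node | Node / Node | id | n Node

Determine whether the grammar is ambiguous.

Witness: n id + id

Derivation 1: Node ⇒ Node + Node ⇒ n Node + Node ⇒ n id + Node ⇒ n id + id
Derivation 2: Node ⇒ n Node ⇒ n Node + Node ⇒ n id + Node ⇒ n id + id

Two distinct leftmost derivations for the same string.

Ambiguous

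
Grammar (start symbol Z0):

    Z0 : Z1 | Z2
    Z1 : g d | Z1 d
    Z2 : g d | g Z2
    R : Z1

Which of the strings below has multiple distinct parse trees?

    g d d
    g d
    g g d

g d d: 1 tree
g d: 2 trees
g g d: 1 tree

g d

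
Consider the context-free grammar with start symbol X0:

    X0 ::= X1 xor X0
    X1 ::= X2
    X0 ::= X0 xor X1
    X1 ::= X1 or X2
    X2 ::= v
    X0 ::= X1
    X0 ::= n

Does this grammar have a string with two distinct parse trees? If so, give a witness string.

Witness: v xor v

Derivation 1: X0 ⇒ X1 xor X0 ⇒ X2 xor X0 ⇒ v xor X0 ⇒ v xor X1 ⇒ v xor X2 ⇒ v xor v
Derivation 2: X0 ⇒ X0 xor X1 ⇒ X1 xor X1 ⇒ X2 xor X1 ⇒ v xor X1 ⇒ v xor X2 ⇒ v xor v

Two distinct leftmost derivations for the same string.

Ambiguous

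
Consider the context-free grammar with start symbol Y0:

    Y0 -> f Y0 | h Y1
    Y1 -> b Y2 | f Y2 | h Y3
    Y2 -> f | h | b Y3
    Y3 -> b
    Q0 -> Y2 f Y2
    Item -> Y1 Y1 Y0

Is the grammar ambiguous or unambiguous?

(Q0, Item are unreachable from Y0, so their rules don't affect L(Y0).) Restricted to the reachable nonterminals, every rule has the form A → t or A → t B, and no two rules for the same A share a first terminal. The grammar encodes a DFA — one run per string.

Unambiguous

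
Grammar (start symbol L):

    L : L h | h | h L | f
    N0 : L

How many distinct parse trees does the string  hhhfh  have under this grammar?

4

Parse trees for hhhfh:
  [L [L h [L h [L h [L f]]]] h]
  [L h [L [L h [L h [L f]]] h]]
  [L h [L h [L [L h [L f]] h]]]
  [L h [L h [L h [L [L f] h]]]]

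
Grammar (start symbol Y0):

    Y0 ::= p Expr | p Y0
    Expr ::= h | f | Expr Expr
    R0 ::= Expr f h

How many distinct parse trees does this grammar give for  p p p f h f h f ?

Parse trees for p p p f h f h f (showing first 6 of 14):
  [Y0 p [Y0 p [Y0 p [Expr [Expr f] [Expr [Expr h] [Expr [Expr f] [Expr [Expr h] [Expr f]]]]]]]]
  [Y0 p [Y0 p [Y0 p [Expr [Expr f] [Expr [Expr h] [Expr [Expr [Expr f] [Expr h]] [Expr f]]]]]]]
  [Y0 p [Y0 p [Y0 p [Expr [Expr f] [Expr [Expr [Expr h] [Expr f]] [Expr [Expr h] [Expr f]]]]]]]
  [Y0 p [Y0 p [Y0 p [Expr [Expr f] [Expr [Expr [Expr h] [Expr [Expr f] [Expr h]]] [Expr f]]]]]]
  [Y0 p [Y0 p [Y0 p [Expr [Expr f] [Expr [Expr [Expr [Expr h] [Expr f]] [Expr h]] [Expr f]]]]]]
  [Y0 p [Y0 p [Y0 p [Expr [Expr [Expr f] [Expr h]] [Expr [Expr f] [Expr [Expr h] [Expr f]]]]]]]

14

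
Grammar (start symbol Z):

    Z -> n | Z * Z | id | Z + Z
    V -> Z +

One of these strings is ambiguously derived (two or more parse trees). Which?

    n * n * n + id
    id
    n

n * n * n + id: 5 trees
id: 1 tree
n: 1 tree

n * n * n + id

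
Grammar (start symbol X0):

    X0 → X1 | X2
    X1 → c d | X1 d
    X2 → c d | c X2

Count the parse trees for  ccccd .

Parse trees for ccccd:
  [X0 [X2 c [X2 c [X2 c [X2 c d]]]]]

1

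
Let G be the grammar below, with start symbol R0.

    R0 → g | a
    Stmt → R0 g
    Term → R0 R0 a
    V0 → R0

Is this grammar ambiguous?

Only R0 is reachable from R0; ignoring the rest: Each reachable nonterminal has at most one production per leading terminal, and all productions are right-linear; the derivation is determined token-by-token.

Unambiguous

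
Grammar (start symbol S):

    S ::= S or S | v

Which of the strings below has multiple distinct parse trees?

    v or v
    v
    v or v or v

v or v: 1 tree
v: 1 tree
v or v or v: 2 trees

v or v or v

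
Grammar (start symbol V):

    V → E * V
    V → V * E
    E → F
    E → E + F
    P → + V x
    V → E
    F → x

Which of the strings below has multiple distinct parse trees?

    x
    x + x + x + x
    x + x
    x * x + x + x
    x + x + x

x: 1 tree
x + x + x + x: 1 tree
x + x: 1 tree
x * x + x + x: 2 trees
x + x + x: 1 tree

x * x + x + x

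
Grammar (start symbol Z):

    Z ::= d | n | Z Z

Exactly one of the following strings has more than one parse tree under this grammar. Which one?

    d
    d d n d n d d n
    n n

d: 1 tree
d d n d n d d n: 429 trees
n n: 1 tree

d d n d n d d n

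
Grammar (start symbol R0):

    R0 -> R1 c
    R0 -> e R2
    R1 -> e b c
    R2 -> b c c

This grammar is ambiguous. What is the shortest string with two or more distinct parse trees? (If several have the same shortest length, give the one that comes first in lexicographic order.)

e b c c

length 4: e b c c has 2 parse trees

Two derivations of e b c c:
  R0 ⇒ R1 c ⇒ e b c c
  R0 ⇒ e R2 ⇒ e b c c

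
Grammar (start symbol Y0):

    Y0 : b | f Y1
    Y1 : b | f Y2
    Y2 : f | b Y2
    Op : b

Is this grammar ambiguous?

Unambiguous

(Op is unreachable from Y0, so its rules don't affect L(Y0).) Restricted to the reachable nonterminals, every rule has the form A → t or A → t B, and no two rules for the same A share a first terminal. The grammar encodes a DFA — one run per string.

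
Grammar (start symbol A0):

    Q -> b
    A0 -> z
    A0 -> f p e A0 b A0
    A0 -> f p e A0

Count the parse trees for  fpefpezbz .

2

Parse trees for fpefpezbz:
  [A0 f p e [A0 f p e [A0 z]] b [A0 z]]
  [A0 f p e [A0 f p e [A0 z] b [A0 z]]]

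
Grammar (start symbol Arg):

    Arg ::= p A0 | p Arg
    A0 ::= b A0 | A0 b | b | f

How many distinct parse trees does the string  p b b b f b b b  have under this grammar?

Parse trees for p b b b f b b b (showing first 6 of 20):
  [Arg p [A0 b [A0 b [A0 b [A0 [A0 [A0 [A0 f] b] b] b]]]]]
  [Arg p [A0 b [A0 b [A0 [A0 b [A0 [A0 [A0 f] b] b]] b]]]]
  [Arg p [A0 b [A0 b [A0 [A0 [A0 b [A0 [A0 f] b]] b] b]]]]
  [Arg p [A0 b [A0 b [A0 [A0 [A0 [A0 b [A0 f]] b] b] b]]]]
  [Arg p [A0 b [A0 [A0 b [A0 b [A0 [A0 [A0 f] b] b]]] b]]]
  [Arg p [A0 b [A0 [A0 b [A0 [A0 b [A0 [A0 f] b]] b]] b]]]

20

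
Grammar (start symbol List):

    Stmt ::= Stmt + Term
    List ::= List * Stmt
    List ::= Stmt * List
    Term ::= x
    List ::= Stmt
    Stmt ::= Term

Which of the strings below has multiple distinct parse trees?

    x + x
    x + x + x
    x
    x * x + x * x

x + x: 1 tree
x + x + x: 1 tree
x: 1 tree
x * x + x * x: 4 trees

x * x + x * x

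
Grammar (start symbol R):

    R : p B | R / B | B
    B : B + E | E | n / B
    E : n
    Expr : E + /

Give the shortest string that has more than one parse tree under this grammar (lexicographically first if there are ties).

length 1: no string has ≥2 trees
length 2: no string has ≥2 trees
length 3: n / n has 2 parse trees

Two derivations of n / n:
  R ⇒ R / B ⇒ B / B ⇒ E / B ⇒ n / B ⇒ n / E ⇒ n / n
  R ⇒ B ⇒ n / B ⇒ n / E ⇒ n / n

n / n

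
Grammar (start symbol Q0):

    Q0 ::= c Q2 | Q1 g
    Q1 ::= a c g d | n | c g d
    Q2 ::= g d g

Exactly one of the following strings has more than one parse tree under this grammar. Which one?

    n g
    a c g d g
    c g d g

n g: 1 tree
a c g d g: 1 tree
c g d g: 2 trees

c g d g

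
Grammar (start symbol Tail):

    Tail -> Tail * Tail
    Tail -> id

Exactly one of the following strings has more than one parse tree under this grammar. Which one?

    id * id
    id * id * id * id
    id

id * id * id * id

id * id: 1 tree
id * id * id * id: 5 trees
id: 1 tree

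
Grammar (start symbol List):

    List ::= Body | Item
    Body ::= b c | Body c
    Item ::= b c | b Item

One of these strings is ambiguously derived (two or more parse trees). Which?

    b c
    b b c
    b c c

b c: 2 trees
b b c: 1 tree
b c c: 1 tree

b c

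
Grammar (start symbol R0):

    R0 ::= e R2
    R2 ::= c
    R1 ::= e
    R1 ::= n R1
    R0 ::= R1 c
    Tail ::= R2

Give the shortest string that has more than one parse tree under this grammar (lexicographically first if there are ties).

length 2: e c has 2 parse trees

Two derivations of e c:
  R0 ⇒ e R2 ⇒ e c
  R0 ⇒ R1 c ⇒ e c

e c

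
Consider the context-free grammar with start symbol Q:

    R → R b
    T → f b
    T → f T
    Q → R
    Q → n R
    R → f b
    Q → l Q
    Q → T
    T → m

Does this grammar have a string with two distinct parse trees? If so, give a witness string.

Witness: f b

Derivation 1: Q ⇒ R ⇒ f b
Derivation 2: Q ⇒ T ⇒ f b

Two distinct leftmost derivations for the same string.

Ambiguous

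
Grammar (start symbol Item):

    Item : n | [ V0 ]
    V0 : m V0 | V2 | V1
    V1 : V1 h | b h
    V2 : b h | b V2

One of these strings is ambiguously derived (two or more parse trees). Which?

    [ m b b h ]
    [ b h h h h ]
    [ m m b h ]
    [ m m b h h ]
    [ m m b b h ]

[ m m b h ]

[ m b b h ]: 1 tree
[ b h h h h ]: 1 tree
[ m m b h ]: 2 trees
[ m m b h h ]: 1 tree
[ m m b b h ]: 1 tree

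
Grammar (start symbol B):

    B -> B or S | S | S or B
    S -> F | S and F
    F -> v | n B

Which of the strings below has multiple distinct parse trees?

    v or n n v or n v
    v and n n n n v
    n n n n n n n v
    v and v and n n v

v or n n v or n v: 12 trees
v and n n n n v: 1 tree
n n n n n n n v: 1 tree
v and v and n n v: 1 tree

v or n n v or n v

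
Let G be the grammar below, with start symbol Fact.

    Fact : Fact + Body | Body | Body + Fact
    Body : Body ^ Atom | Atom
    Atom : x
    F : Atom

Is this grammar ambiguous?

Witness: x + x

Derivation 1: Fact ⇒ Fact + Body ⇒ Body + Body ⇒ Atom + Body ⇒ x + Body ⇒ x + Atom ⇒ x + x
Derivation 2: Fact ⇒ Body + Fact ⇒ Atom + Fact ⇒ x + Fact ⇒ x + Body ⇒ x + Atom ⇒ x + x

Two distinct leftmost derivations for the same string.

Ambiguous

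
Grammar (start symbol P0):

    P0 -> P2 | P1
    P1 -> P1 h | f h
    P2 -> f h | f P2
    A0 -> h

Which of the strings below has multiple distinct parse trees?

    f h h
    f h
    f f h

f h h: 1 tree
f h: 2 trees
f f h: 1 tree

f h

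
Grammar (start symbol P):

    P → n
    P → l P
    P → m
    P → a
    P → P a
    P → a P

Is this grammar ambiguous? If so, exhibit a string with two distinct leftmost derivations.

Witness: a a

Derivation 1: P ⇒ P a ⇒ a a
Derivation 2: P ⇒ a P ⇒ a a

Two distinct leftmost derivations for the same string.

Ambiguous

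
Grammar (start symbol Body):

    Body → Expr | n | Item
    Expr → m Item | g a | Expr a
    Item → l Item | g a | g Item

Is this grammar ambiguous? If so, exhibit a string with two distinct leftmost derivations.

Ambiguous

Witness: g a

Derivation 1: Body ⇒ Expr ⇒ g a
Derivation 2: Body ⇒ Item ⇒ g a

Two distinct leftmost derivations for the same string.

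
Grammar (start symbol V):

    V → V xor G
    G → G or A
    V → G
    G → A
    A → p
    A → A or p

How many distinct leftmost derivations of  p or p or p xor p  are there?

4

Parse trees for p or p or p xor p:
  [V [V [G [G [A p]] or [A [A p] or p]]] xor [G [A p]]]
  [V [V [G [G [G [A p]] or [A p]] or [A p]]] xor [G [A p]]]
  [V [V [G [G [A [A p] or p]] or [A p]]] xor [G [A p]]]
  [V [V [G [A [A [A p] or p] or p]]] xor [G [A p]]]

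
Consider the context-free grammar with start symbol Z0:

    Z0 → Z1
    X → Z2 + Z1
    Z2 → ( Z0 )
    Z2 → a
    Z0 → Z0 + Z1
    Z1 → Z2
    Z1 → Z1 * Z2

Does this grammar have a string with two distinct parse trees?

Only Z0, Z1, Z2 are reachable from Z0; ignoring the rest: The grammar is stratified — Z0 handles '+' (left-recursive), Z1 handles '*', Z2 atoms. Each operator has a fixed associativity and precedence level, so every string has one parse.

Unambiguous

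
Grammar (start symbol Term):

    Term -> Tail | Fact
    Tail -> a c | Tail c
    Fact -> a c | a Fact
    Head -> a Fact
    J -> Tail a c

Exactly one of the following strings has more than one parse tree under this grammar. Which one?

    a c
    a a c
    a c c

a c

a c: 2 trees
a a c: 1 tree
a c c: 1 tree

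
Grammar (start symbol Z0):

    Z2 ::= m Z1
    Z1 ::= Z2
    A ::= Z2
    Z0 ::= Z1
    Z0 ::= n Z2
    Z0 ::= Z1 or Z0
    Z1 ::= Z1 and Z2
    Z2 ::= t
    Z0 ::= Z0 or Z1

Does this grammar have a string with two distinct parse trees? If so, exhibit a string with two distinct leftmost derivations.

Ambiguous

Witness: t or t

Derivation 1: Z0 ⇒ Z1 or Z0 ⇒ Z2 or Z0 ⇒ t or Z0 ⇒ t or Z1 ⇒ t or Z2 ⇒ t or t
Derivation 2: Z0 ⇒ Z0 or Z1 ⇒ Z1 or Z1 ⇒ Z2 or Z1 ⇒ t or Z1 ⇒ t or Z2 ⇒ t or t

Two distinct leftmost derivations for the same string.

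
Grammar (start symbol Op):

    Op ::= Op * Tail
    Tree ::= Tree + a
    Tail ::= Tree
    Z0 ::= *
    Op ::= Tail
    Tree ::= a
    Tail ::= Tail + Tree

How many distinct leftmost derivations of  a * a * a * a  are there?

Parse trees for a * a * a * a:
  [Op [Op [Op [Op [Tail [Tree a]]] * [Tail [Tree a]]] * [Tail [Tree a]]] * [Tail [Tree a]]]

1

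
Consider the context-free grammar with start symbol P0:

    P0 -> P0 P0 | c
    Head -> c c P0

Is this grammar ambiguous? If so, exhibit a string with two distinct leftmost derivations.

Witness: c c c

Derivation 1: P0 ⇒ P0 P0 ⇒ P0 P0 P0 ⇒ c P0 P0 ⇒ c c P0 ⇒ c c c
Derivation 2: P0 ⇒ P0 P0 ⇒ c P0 ⇒ c P0 P0 ⇒ c c P0 ⇒ c c c

Two distinct leftmost derivations for the same string.

Ambiguous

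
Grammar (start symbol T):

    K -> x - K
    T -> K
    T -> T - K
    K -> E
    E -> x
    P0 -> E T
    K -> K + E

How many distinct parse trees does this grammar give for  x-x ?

Parse trees for x-x:
  [T [K x - [K [E x]]]]
  [T [T [K [E x]]] - [K [E x]]]

2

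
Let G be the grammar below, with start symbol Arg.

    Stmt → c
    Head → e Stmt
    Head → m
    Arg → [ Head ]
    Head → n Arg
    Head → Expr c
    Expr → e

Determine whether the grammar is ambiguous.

Ambiguous

Witness: [ e c ]

Derivation 1: Arg ⇒ [ Head ] ⇒ [ e Stmt ] ⇒ [ e c ]
Derivation 2: Arg ⇒ [ Head ] ⇒ [ Expr c ] ⇒ [ e c ]

Two distinct leftmost derivations for the same string.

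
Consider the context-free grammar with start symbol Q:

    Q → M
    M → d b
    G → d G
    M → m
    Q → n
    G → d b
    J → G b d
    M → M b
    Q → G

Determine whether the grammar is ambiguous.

Witness: d b

Derivation 1: Q ⇒ M ⇒ d b
Derivation 2: Q ⇒ G ⇒ d b

Two distinct leftmost derivations for the same string.

Ambiguous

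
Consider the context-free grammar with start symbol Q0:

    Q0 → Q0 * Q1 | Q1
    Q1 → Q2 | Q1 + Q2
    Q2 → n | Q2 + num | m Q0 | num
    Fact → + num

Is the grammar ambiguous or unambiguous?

Witness: n + num

Derivation 1: Q0 ⇒ Q1 ⇒ Q2 ⇒ Q2 + num ⇒ n + num
Derivation 2: Q0 ⇒ Q1 ⇒ Q1 + Q2 ⇒ Q2 + Q2 ⇒ n + Q2 ⇒ n + num

Two distinct leftmost derivations for the same string.

Ambiguous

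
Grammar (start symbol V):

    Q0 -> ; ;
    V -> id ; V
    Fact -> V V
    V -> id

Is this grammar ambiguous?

Unambiguous

Only V is reachable from V; ignoring the rest: Right-recursive list with a separator: after each atom, whether the separator follows determines the rule. One parse per string.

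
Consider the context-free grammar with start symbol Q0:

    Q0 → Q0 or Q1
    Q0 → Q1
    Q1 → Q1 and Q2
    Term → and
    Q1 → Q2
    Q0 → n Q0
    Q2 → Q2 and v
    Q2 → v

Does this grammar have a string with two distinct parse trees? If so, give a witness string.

Ambiguous

Witness: v and v

Derivation 1: Q0 ⇒ Q1 ⇒ Q1 and Q2 ⇒ Q2 and Q2 ⇒ v and Q2 ⇒ v and v
Derivation 2: Q0 ⇒ Q1 ⇒ Q2 ⇒ Q2 and v ⇒ v and v

Two distinct leftmost derivations for the same string.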